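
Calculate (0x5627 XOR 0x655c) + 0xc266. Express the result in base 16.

0xf5e1

First 0x5627 XOR 0x655c = 0x337b.
Add column by column in base 16, right to left:
  b+6 = 1 carry 1
  7+6+1 = e
  3+2 = 5
  3+c = f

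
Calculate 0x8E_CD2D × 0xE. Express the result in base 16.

0x7CF3876

Multiply each base-16 digit by 14, carrying:
  D×14 = 182 → write 6 carry 11
  2×14+11 = 39 → write 7 carry 2
  D×14+2 = 184 → write 8 carry 11
  C×14+11 = 179 → write 3 carry 11
  E×14+11 = 207 → write F carry 12
  8×14+12 = 124 → write C carry 7
  remaining carry: 7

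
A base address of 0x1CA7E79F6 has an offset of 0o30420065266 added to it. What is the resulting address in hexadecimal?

0x28EBEE4AC

0o30420065266 = 0xC4406AB6 in hexadecimal.
Add column by column in base 16, right to left:
  6+6 = C
  F+B = A carry 1
  9+A+1 = 4 carry 1
  7+6+1 = E
  E+0 = E
  7+4 = B
  A+4 = E
  C+C = 8 carry 1
  1+0+1 = 2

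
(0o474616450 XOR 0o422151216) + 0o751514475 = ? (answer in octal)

0o1030464343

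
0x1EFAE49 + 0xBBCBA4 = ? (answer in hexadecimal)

0x2AB79ED

Add column by column in base 16, right to left:
  9+4 = D
  4+A = E
  E+B = 9 carry 1
  A+C+1 = 7 carry 1
  F+B+1 = B carry 1
  E+B+1 = A carry 1
  1+0+1 = 2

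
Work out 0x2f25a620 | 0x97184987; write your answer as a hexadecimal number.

0xbf3defa7

OR each hex digit independently (no carries):
  2|9=b, f|7=f, 2|1=3, 5|8=d, a|4=e, 6|9=f, 2|8=a, 0|7=7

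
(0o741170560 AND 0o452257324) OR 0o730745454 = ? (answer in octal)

0o741170560 AND 0o452257324 = 0o440050120.
Then OR with 0o730745454.

0o770755574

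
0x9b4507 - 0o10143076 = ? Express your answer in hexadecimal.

0x7a7ec9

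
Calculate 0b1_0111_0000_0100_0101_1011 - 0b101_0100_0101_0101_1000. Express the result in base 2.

0b100011011111100000011

Subtract column by column in base 2:
  1-0 → 1
  1-0 → 1
  0-0 → 0
  1-1 → 0
  1-1 → 0
  0-0 → 0
  1-1 → 0
  0-0 → 0
  0-1 → 1 (borrow)
  0-0-1 → 1 (borrow)
  1-1-1 → 1 (borrow)
  0-0-1 → 1 (borrow)
  0-0-1 → 1 (borrow)
  0-0-1 → 1 (borrow)
  0-1-1 → 0 (borrow)
  0-0-1 → 1 (borrow)
  1-1-1 → 1 (borrow)
  1-0-1 → 0
  1-1 → 0
  0-0 → 0
  1-0 → 1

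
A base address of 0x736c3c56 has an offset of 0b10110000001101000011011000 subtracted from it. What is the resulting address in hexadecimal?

0b10110000001101000011011000 = 0x2c0d0d8 in hexadecimal.
Subtract column by column in base 16:
  6-8 → e (borrow)
  5-d-1 → 7 (borrow)
  c-0-1 → b
  3-d → 6 (borrow)
  c-0-1 → b
  6-c → a (borrow)
  3-2-1 → 0
  7-0 → 7

0x70ab6b7e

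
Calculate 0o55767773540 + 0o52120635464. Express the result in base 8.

Add column by column in base 8, right to left:
  0+4 = 4
  4+6 = 2 carry 1
  5+4+1 = 2 carry 1
  3+5+1 = 1 carry 1
  7+3+1 = 3 carry 1
  7+6+1 = 6 carry 1
  7+0+1 = 0 carry 1
  6+2+1 = 1 carry 1
  7+1+1 = 1 carry 1
  5+2+1 = 0 carry 1
  5+5+1 = 3 carry 1
  final carry 1

0o130110631224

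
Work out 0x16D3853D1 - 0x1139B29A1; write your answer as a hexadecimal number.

0x599D2A30

Subtract column by column in base 16:
  1-1 → 0
  D-A → 3
  3-9 → A (borrow)
  5-2-1 → 2
  8-B → D (borrow)
  3-9-1 → 9 (borrow)
  D-3-1 → 9
  6-1 → 5
  1-1 → 0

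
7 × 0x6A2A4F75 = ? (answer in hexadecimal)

Multiply each base-16 digit by 7, carrying:
  5×7 = 35 → write 3 carry 2
  7×7+2 = 51 → write 3 carry 3
  F×7+3 = 108 → write C carry 6
  4×7+6 = 34 → write 2 carry 2
  A×7+2 = 72 → write 8 carry 4
  2×7+4 = 18 → write 2 carry 1
  A×7+1 = 71 → write 7 carry 4
  6×7+4 = 46 → write E carry 2
  remaining carry: 2

0x2E7282C33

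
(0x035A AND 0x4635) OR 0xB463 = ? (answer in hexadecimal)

0x035A AND 0x4635 = 0x0210.
Then OR with 0xB463.

0xB673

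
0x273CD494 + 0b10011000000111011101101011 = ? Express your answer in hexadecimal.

0x299D4BFF

0b10011000000111011101101011 = 0x260776B in hexadecimal.
Add column by column in base 16, right to left:
  4+B = F
  9+6 = F
  4+7 = B
  D+7 = 4 carry 1
  C+0+1 = D
  3+6 = 9
  7+2 = 9
  2+0 = 2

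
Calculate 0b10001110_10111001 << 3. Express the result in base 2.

Left shift by 3: append 3 zero bits.

0b1000111010111001000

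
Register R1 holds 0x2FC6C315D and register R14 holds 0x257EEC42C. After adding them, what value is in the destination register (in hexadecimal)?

Add column by column in base 16, right to left:
  D+C = 9 carry 1
  5+2+1 = 8
  1+4 = 5
  3+C = F
  C+E = A carry 1
  6+E+1 = 5 carry 1
  C+7+1 = 4 carry 1
  F+5+1 = 5 carry 1
  2+2+1 = 5

0x5545AF589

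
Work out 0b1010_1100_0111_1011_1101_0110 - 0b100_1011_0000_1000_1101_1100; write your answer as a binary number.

0b11000010111001011111010

Subtract column by column in base 2:
  0-0 → 0
  1-0 → 1
  1-1 → 0
  0-1 → 1 (borrow)
  1-1-1 → 1 (borrow)
  0-0-1 → 1 (borrow)
  1-1-1 → 1 (borrow)
  1-1-1 → 1 (borrow)
  1-0-1 → 0
  1-0 → 1
  0-0 → 0
  1-1 → 0
  1-0 → 1
  1-0 → 1
  1-0 → 1
  0-0 → 0
  0-1 → 1 (borrow)
  0-1-1 → 0 (borrow)
  1-0-1 → 0
  1-1 → 0
  0-0 → 0
  1-0 → 1
  0-1 → 1 (borrow)
  1-0-1 → 0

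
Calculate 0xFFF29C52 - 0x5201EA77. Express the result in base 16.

0xADF0B1DB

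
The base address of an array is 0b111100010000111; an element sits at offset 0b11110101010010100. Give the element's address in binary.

Add column by column in base 2, right to left:
  1+0 = 1
  1+0 = 1
  1+1 = 0 carry 1
  0+0+1 = 1
  0+1 = 1
  0+0 = 0
  0+0 = 0
  1+1 = 0 carry 1
  0+0+1 = 1
  0+1 = 1
  0+0 = 0
  1+1 = 0 carry 1
  1+0+1 = 0 carry 1
  1+1+1 = 1 carry 1
  1+1+1 = 1 carry 1
  0+1+1 = 0 carry 1
  0+1+1 = 0 carry 1
  final carry 1

0b100110001100011011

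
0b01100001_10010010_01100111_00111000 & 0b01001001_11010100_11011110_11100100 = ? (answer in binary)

0b01000001100100000100011000100000

AND bit by bit (1 only where both bits are 1):
  01100001100100100110011100111000
& 01001001110101001101111011100100
= 01000001100100000100011000100000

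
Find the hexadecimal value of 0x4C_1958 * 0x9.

Multiply each base-16 digit by 9, carrying:
  8×9 = 72 → write 8 carry 4
  5×9+4 = 49 → write 1 carry 3
  9×9+3 = 84 → write 4 carry 5
  1×9+5 = 14 → write E
  C×9 = 108 → write C carry 6
  4×9+6 = 42 → write A carry 2
  remaining carry: 2

0x2ACE418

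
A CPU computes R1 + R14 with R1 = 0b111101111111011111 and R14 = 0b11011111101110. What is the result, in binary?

Add column by column in base 2, right to left:
  1+0 = 1
  1+1 = 0 carry 1
  1+1+1 = 1 carry 1
  1+1+1 = 1 carry 1
  1+0+1 = 0 carry 1
  0+1+1 = 0 carry 1
  1+1+1 = 1 carry 1
  1+1+1 = 1 carry 1
  1+1+1 = 1 carry 1
  1+1+1 = 1 carry 1
  1+1+1 = 1 carry 1
  1+0+1 = 0 carry 1
  1+1+1 = 1 carry 1
  0+1+1 = 0 carry 1
  1+0+1 = 0 carry 1
  1+0+1 = 0 carry 1
  1+0+1 = 0 carry 1
  1+0+1 = 0 carry 1
  final carry 1

0b1000001011111001101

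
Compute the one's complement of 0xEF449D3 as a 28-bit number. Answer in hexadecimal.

0x10BB62C

Each hex digit d becomes F−d:
  E→1, F→0, 4→B, 4→B, 9→6, D→2, 3→C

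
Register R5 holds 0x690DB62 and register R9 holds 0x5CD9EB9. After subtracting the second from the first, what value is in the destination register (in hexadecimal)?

0xC33CA9

Subtract column by column in base 16:
  2-9 → 9 (borrow)
  6-B-1 → A (borrow)
  B-E-1 → C (borrow)
  D-9-1 → 3
  0-D → 3 (borrow)
  9-C-1 → C (borrow)
  6-5-1 → 0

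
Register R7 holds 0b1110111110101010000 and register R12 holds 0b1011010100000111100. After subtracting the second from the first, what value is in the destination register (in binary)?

0b11101010100010100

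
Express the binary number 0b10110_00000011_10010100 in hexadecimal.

0x160394

Group the bits into nibbles: 0001 0110 0000 0011 1001 0100 → 160394.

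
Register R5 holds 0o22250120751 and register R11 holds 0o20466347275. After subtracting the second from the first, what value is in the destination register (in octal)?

Subtract column by column in base 8:
  1-5 → 4 (borrow)
  5-7-1 → 5 (borrow)
  7-2-1 → 4
  0-7 → 1 (borrow)
  2-4-1 → 5 (borrow)
  1-3-1 → 5 (borrow)
  0-6-1 → 1 (borrow)
  5-6-1 → 6 (borrow)
  2-4-1 → 5 (borrow)
  2-0-1 → 1
  2-2 → 0

0o1561551454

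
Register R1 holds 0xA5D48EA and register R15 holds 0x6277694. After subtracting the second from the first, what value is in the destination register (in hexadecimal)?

0x435D256

Subtract column by column in base 16:
  A-4 → 6
  E-9 → 5
  8-6 → 2
  4-7 → D (borrow)
  D-7-1 → 5
  5-2 → 3
  A-6 → 4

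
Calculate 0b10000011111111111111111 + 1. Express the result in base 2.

0b10000100000000000000000

The trailing 17 digits are 1 (max in base 2), so adding 1 cascades: they roll to 0 and the next digit up increments.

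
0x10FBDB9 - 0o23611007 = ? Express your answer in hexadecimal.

0xC0ABB2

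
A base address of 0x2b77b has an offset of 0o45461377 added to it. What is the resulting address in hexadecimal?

0x991a7a

0o45461377 = 0x9662ff in hexadecimal.
Add column by column in base 16, right to left:
  b+f = a carry 1
  7+f+1 = 7 carry 1
  7+2+1 = a
  b+6 = 1 carry 1
  2+6+1 = 9
  0+9 = 9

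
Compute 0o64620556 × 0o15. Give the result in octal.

0o1256131226

Multiply each base-8 digit by 13, carrying:
  6×13 = 78 → write 6 carry 9
  5×13+9 = 74 → write 2 carry 9
  5×13+9 = 74 → write 2 carry 9
  0×13+9 = 9 → write 1 carry 1
  2×13+1 = 27 → write 3 carry 3
  6×13+3 = 81 → write 1 carry 10
  4×13+10 = 62 → write 6 carry 7
  6×13+7 = 85 → write 5 carry 10
  remaining carry: 12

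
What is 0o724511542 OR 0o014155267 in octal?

0o734555767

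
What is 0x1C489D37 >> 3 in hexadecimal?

3 bits is not a whole number of base-16 digits; in binary: 11100010010001001110100110111 >> 3 = 11100010010001001110100110.

0x38913A6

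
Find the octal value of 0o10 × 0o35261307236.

Multiply each base-8 digit by 8, carrying:
  6×8 = 48 → write 0 carry 6
  3×8+6 = 30 → write 6 carry 3
  2×8+3 = 19 → write 3 carry 2
  7×8+2 = 58 → write 2 carry 7
  0×8+7 = 7 → write 7
  3×8 = 24 → write 0 carry 3
  1×8+3 = 11 → write 3 carry 1
  6×8+1 = 49 → write 1 carry 6
  2×8+6 = 22 → write 6 carry 2
  5×8+2 = 42 → write 2 carry 5
  3×8+5 = 29 → write 5 carry 3
  remaining carry: 3

0o352613072360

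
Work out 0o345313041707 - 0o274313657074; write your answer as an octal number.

Subtract column by column in base 8:
  7-4 → 3
  0-7 → 1 (borrow)
  7-0-1 → 6
  1-7 → 2 (borrow)
  4-5-1 → 6 (borrow)
  0-6-1 → 1 (borrow)
  3-3-1 → 7 (borrow)
  1-1-1 → 7 (borrow)
  3-3-1 → 7 (borrow)
  5-4-1 → 0
  4-7 → 5 (borrow)
  3-2-1 → 0

0o50777162613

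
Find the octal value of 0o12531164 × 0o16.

0o225341130

Multiply each base-8 digit by 14, carrying:
  4×14 = 56 → write 0 carry 7
  6×14+7 = 91 → write 3 carry 11
  1×14+11 = 25 → write 1 carry 3
  1×14+3 = 17 → write 1 carry 2
  3×14+2 = 44 → write 4 carry 5
  5×14+5 = 75 → write 3 carry 9
  2×14+9 = 37 → write 5 carry 4
  1×14+4 = 18 → write 2 carry 2
  remaining carry: 2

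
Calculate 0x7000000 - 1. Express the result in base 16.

The trailing 6 digits are 0, so subtracting 1 borrows through: they become F and the next digit up decrements.

0x6ffffff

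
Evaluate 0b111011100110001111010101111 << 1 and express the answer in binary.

0b1110111001100011110101011110

Left shift by 1: append 1 zero bit.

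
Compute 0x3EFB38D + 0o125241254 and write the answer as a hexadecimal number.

0o125241254 = 0x15542AC in hexadecimal.
Add column by column in base 16, right to left:
  D+C = 9 carry 1
  8+A+1 = 3 carry 1
  3+2+1 = 6
  B+4 = F
  F+5 = 4 carry 1
  E+5+1 = 4 carry 1
  3+1+1 = 5

0x544F639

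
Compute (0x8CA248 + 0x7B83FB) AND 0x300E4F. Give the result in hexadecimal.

Add column by column in base 16, right to left:
  8+B = 3 carry 1
  4+F+1 = 4 carry 1
  2+3+1 = 6
  A+8 = 2 carry 1
  C+B+1 = 8 carry 1
  8+7+1 = 0 carry 1
  final carry 1
Sum = 0x1082643; now AND with 0x300E4F:
  1&0=0, 0&3=0, 8&0=0, 2&0=0, 6&E=6, 4&4=4, 3&F=3

0x643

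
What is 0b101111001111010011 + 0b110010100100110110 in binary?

0b1100001110100001001

Add column by column in base 2, right to left:
  1+0 = 1
  1+1 = 0 carry 1
  0+1+1 = 0 carry 1
  0+0+1 = 1
  1+1 = 0 carry 1
  0+1+1 = 0 carry 1
  1+0+1 = 0 carry 1
  1+0+1 = 0 carry 1
  1+1+1 = 1 carry 1
  1+0+1 = 0 carry 1
  0+0+1 = 1
  0+1 = 1
  1+0 = 1
  1+1 = 0 carry 1
  1+0+1 = 0 carry 1
  1+0+1 = 0 carry 1
  0+1+1 = 0 carry 1
  1+1+1 = 1 carry 1
  final carry 1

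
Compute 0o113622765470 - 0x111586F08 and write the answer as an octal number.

0x111586F08 = 0o42126067410 in octal.
Subtract column by column in base 8:
  0-0 → 0
  7-1 → 6
  4-4 → 0
  5-7 → 6 (borrow)
  6-6-1 → 7 (borrow)
  7-0-1 → 6
  2-6 → 4 (borrow)
  2-2-1 → 7 (borrow)
  6-1-1 → 4
  3-2 → 1
  1-4 → 5 (borrow)
  1-0-1 → 0

0o51474676060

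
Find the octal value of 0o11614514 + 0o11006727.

0o22623443

Add column by column in base 8, right to left:
  4+7 = 3 carry 1
  1+2+1 = 4
  5+7 = 4 carry 1
  4+6+1 = 3 carry 1
  1+0+1 = 2
  6+0 = 6
  1+1 = 2
  1+1 = 2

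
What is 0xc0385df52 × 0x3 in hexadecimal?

0x240a919df6

Multiply each base-16 digit by 3, carrying:
  2×3 = 6 → write 6
  5×3 = 15 → write f
  f×3 = 45 → write d carry 2
  d×3+2 = 41 → write 9 carry 2
  5×3+2 = 17 → write 1 carry 1
  8×3+1 = 25 → write 9 carry 1
  3×3+1 = 10 → write a
  0×3 = 0 → write 0
  c×3 = 36 → write 4 carry 2
  remaining carry: 2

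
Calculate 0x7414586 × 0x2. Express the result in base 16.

0xE828B0C

Multiply each base-16 digit by 2, carrying:
  6×2 = 12 → write C
  8×2 = 16 → write 0 carry 1
  5×2+1 = 11 → write B
  4×2 = 8 → write 8
  1×2 = 2 → write 2
  4×2 = 8 → write 8
  7×2 = 14 → write E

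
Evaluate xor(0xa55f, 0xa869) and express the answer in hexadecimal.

XOR each hex digit independently (no carries):
  a^a=0, 5^8=d, 5^6=3, f^9=6

0x0d36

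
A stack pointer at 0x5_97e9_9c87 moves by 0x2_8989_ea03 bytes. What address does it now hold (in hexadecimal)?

0x82173868a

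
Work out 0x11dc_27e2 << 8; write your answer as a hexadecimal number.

Shifting left by 8 bits = 2 hex digits: append 2 zeros.

0x11dc27e200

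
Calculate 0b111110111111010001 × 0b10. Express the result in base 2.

Multiply each base-2 digit by 2, carrying:
  1×2 = 2 → write 0 carry 1
  0×2+1 = 1 → write 1
  0×2 = 0 → write 0
  0×2 = 0 → write 0
  1×2 = 2 → write 0 carry 1
  0×2+1 = 1 → write 1
  1×2 = 2 → write 0 carry 1
  1×2+1 = 3 → write 1 carry 1
  1×2+1 = 3 → write 1 carry 1
  1×2+1 = 3 → write 1 carry 1
  1×2+1 = 3 → write 1 carry 1
  1×2+1 = 3 → write 1 carry 1
  0×2+1 = 1 → write 1
  1×2 = 2 → write 0 carry 1
  1×2+1 = 3 → write 1 carry 1
  1×2+1 = 3 → write 1 carry 1
  1×2+1 = 3 → write 1 carry 1
  1×2+1 = 3 → write 1 carry 1
  remaining carry: 1

0b1111101111110100010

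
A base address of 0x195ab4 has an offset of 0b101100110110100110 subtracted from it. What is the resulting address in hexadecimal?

0b101100110110100110 = 0x2cda6 in hexadecimal.
Subtract column by column in base 16:
  4-6 → e (borrow)
  b-a-1 → 0
  a-d → d (borrow)
  5-c-1 → 8 (borrow)
  9-2-1 → 6
  1-0 → 1

0x168d0e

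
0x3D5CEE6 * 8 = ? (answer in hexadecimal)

Multiply each base-16 digit by 8, carrying:
  6×8 = 48 → write 0 carry 3
  E×8+3 = 115 → write 3 carry 7
  E×8+7 = 119 → write 7 carry 7
  C×8+7 = 103 → write 7 carry 6
  5×8+6 = 46 → write E carry 2
  D×8+2 = 106 → write A carry 6
  3×8+6 = 30 → write E carry 1
  remaining carry: 1

0x1EAE7730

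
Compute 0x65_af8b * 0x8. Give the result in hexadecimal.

0x32d7c58

Multiply each base-16 digit by 8, carrying:
  b×8 = 88 → write 8 carry 5
  8×8+5 = 69 → write 5 carry 4
  f×8+4 = 124 → write c carry 7
  a×8+7 = 87 → write 7 carry 5
  5×8+5 = 45 → write d carry 2
  6×8+2 = 50 → write 2 carry 3
  remaining carry: 3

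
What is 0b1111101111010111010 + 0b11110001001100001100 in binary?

0b101101111000111000110

Add column by column in base 2, right to left:
  0+0 = 0
  1+0 = 1
  0+1 = 1
  1+1 = 0 carry 1
  1+0+1 = 0 carry 1
  1+0+1 = 0 carry 1
  0+0+1 = 1
  1+0 = 1
  0+1 = 1
  1+1 = 0 carry 1
  1+0+1 = 0 carry 1
  1+0+1 = 0 carry 1
  1+1+1 = 1 carry 1
  0+0+1 = 1
  1+0 = 1
  1+0 = 1
  1+1 = 0 carry 1
  1+1+1 = 1 carry 1
  1+1+1 = 1 carry 1
  0+1+1 = 0 carry 1
  final carry 1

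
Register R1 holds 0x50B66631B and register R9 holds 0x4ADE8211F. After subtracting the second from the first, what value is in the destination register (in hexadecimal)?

Subtract column by column in base 16:
  B-F → C (borrow)
  1-1-1 → F (borrow)
  3-1-1 → 1
  6-2 → 4
  6-8 → E (borrow)
  6-E-1 → 7 (borrow)
  B-D-1 → D (borrow)
  0-A-1 → 5 (borrow)
  5-4-1 → 0

0x5D7E41FC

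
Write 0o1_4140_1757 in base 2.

Each octal digit is 3 bits: 1=001 4=100 1=001 4=100 0=000 1=001 7=111 5=101 7=111.

0b1100001100000001111101111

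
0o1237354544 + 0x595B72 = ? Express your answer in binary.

0o1237354544 = 0b1010011111011101100101100100 in binary.
0x595B72 = 0b10110010101101101110010 in binary.
Add column by column in base 2, right to left:
  0+0 = 0
  0+1 = 1
  1+0 = 1
  0+0 = 0
  0+1 = 1
  1+1 = 0 carry 1
  1+1+1 = 1 carry 1
  0+0+1 = 1
  1+1 = 0 carry 1
  0+1+1 = 0 carry 1
  0+0+1 = 1
  1+1 = 0 carry 1
  1+1+1 = 1 carry 1
  0+0+1 = 1
  1+1 = 0 carry 1
  1+0+1 = 0 carry 1
  1+1+1 = 1 carry 1
  0+0+1 = 1
  1+0 = 1
  1+1 = 0 carry 1
  1+1+1 = 1 carry 1
  1+0+1 = 0 carry 1
  1+1+1 = 1 carry 1
  0+0+1 = 1
  0+0 = 0
  1+0 = 1
  0+0 = 0
  1+0 = 1

0b1010110101110011010011010110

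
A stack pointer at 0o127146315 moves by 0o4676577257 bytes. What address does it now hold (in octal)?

Add column by column in base 8, right to left:
  5+7 = 4 carry 1
  1+5+1 = 7
  3+2 = 5
  6+7 = 5 carry 1
  4+7+1 = 4 carry 1
  1+5+1 = 7
  7+6 = 5 carry 1
  2+7+1 = 2 carry 1
  1+6+1 = 0 carry 1
  0+4+1 = 5

0o5025745574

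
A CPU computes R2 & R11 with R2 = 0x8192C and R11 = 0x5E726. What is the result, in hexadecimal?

AND each hex digit independently (no carries):
  8&5=0, 1&E=0, 9&7=1, 2&2=2, C&6=4

0x00124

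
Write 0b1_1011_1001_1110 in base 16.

0x1b9e

Group the bits into nibbles: 0001 1011 1001 1110 → 1b9e.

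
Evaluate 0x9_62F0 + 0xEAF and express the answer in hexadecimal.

0x9719F

Add column by column in base 16, right to left:
  0+F = F
  F+A = 9 carry 1
  2+E+1 = 1 carry 1
  6+0+1 = 7
  9+0 = 9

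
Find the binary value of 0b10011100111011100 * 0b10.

0b100111001110111000

Multiply each base-2 digit by 2, carrying:
  0×2 = 0 → write 0
  0×2 = 0 → write 0
  1×2 = 2 → write 0 carry 1
  1×2+1 = 3 → write 1 carry 1
  1×2+1 = 3 → write 1 carry 1
  0×2+1 = 1 → write 1
  1×2 = 2 → write 0 carry 1
  1×2+1 = 3 → write 1 carry 1
  1×2+1 = 3 → write 1 carry 1
  0×2+1 = 1 → write 1
  0×2 = 0 → write 0
  1×2 = 2 → write 0 carry 1
  1×2+1 = 3 → write 1 carry 1
  1×2+1 = 3 → write 1 carry 1
  0×2+1 = 1 → write 1
  0×2 = 0 → write 0
  1×2 = 2 → write 0 carry 1
  remaining carry: 1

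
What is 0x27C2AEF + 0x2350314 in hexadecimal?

0x4B12E03

Add column by column in base 16, right to left:
  F+4 = 3 carry 1
  E+1+1 = 0 carry 1
  A+3+1 = E
  2+0 = 2
  C+5 = 1 carry 1
  7+3+1 = B
  2+2 = 4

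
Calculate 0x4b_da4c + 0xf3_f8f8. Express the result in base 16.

Add column by column in base 16, right to left:
  c+8 = 4 carry 1
  4+f+1 = 4 carry 1
  a+8+1 = 3 carry 1
  d+f+1 = d carry 1
  b+3+1 = f
  4+f = 3 carry 1
  final carry 1

0x13fd344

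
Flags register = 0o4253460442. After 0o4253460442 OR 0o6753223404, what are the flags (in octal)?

OR each oct digit independently (no carries):
  4|6=6, 2|7=7, 5|5=5, 3|3=3, 4|2=6, 6|2=6, 0|3=3, 4|4=4, 4|0=4, 2|4=6

0o6753663446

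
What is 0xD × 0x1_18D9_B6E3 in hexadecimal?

0xE430E4987

Multiply each base-16 digit by 13, carrying:
  3×13 = 39 → write 7 carry 2
  E×13+2 = 184 → write 8 carry 11
  6×13+11 = 89 → write 9 carry 5
  B×13+5 = 148 → write 4 carry 9
  9×13+9 = 126 → write E carry 7
  D×13+7 = 176 → write 0 carry 11
  8×13+11 = 115 → write 3 carry 7
  1×13+7 = 20 → write 4 carry 1
  1×13+1 = 14 → write E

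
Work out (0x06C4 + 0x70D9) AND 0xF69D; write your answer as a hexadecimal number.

Add column by column in base 16, right to left:
  4+9 = D
  C+D = 9 carry 1
  6+0+1 = 7
  0+7 = 7
Sum = 0x779D; now AND with 0xF69D:
  7&F=7, 7&6=6, 9&9=9, D&D=D

0x769D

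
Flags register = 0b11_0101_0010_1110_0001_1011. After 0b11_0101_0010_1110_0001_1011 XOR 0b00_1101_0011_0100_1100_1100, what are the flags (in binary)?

0b1110000001101011010111

XOR bit by bit (1 where the bits differ):
  1101010010111000011011
^ 0011010011010011001100
= 1110000001101011010111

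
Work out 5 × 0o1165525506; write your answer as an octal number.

Multiply each base-8 digit by 5, carrying:
  6×5 = 30 → write 6 carry 3
  0×5+3 = 3 → write 3
  5×5 = 25 → write 1 carry 3
  5×5+3 = 28 → write 4 carry 3
  2×5+3 = 13 → write 5 carry 1
  5×5+1 = 26 → write 2 carry 3
  5×5+3 = 28 → write 4 carry 3
  6×5+3 = 33 → write 1 carry 4
  1×5+4 = 9 → write 1 carry 1
  1×5+1 = 6 → write 6

0o6114254136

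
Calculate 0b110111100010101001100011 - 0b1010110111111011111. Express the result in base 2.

Subtract column by column in base 2:
  1-1 → 0
  1-1 → 0
  0-1 → 1 (borrow)
  0-1-1 → 0 (borrow)
  0-1-1 → 0 (borrow)
  1-0-1 → 0
  1-1 → 0
  0-1 → 1 (borrow)
  0-1-1 → 0 (borrow)
  1-1-1 → 1 (borrow)
  0-1-1 → 0 (borrow)
  1-1-1 → 1 (borrow)
  0-0-1 → 1 (borrow)
  1-1-1 → 1 (borrow)
  0-1-1 → 0 (borrow)
  0-0-1 → 1 (borrow)
  0-1-1 → 0 (borrow)
  1-0-1 → 0
  1-1 → 0
  1-0 → 1
  1-0 → 1
  0-0 → 0
  1-0 → 1
  1-0 → 1

0b110110001011101010000100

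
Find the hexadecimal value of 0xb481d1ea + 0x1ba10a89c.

Add column by column in base 16, right to left:
  a+c = 6 carry 1
  e+9+1 = 8 carry 1
  1+8+1 = a
  d+a = 7 carry 1
  1+0+1 = 2
  8+1 = 9
  4+a = e
  b+b = 6 carry 1
  0+1+1 = 2

0x26e927a86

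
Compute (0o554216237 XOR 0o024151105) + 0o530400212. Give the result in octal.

0o1320747544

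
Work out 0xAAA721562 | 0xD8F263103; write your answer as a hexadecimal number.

OR each hex digit independently (no carries):
  A|D=F, A|8=A, A|F=F, 7|2=7, 2|6=6, 1|3=3, 5|1=5, 6|0=6, 2|3=3

0xFAF763563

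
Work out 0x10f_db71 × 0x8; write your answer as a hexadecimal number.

0x87edb88

Multiply each base-16 digit by 8, carrying:
  1×8 = 8 → write 8
  7×8 = 56 → write 8 carry 3
  b×8+3 = 91 → write b carry 5
  d×8+5 = 109 → write d carry 6
  f×8+6 = 126 → write e carry 7
  0×8+7 = 7 → write 7
  1×8 = 8 → write 8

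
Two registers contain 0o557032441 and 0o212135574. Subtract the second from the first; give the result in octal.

0o344674645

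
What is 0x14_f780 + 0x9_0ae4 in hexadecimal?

Add column by column in base 16, right to left:
  0+4 = 4
  8+e = 6 carry 1
  7+a+1 = 2 carry 1
  f+0+1 = 0 carry 1
  4+9+1 = e
  1+0 = 1

0x1e0264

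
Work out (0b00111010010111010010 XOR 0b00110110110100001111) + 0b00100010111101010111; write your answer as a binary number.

0b101111100000110100

First 0b00111010010111010010 XOR 0b00110110110100001111 = 0b00001100100011011101.
Add column by column in base 2, right to left:
  1+1 = 0 carry 1
  0+1+1 = 0 carry 1
  1+1+1 = 1 carry 1
  1+0+1 = 0 carry 1
  1+1+1 = 1 carry 1
  0+0+1 = 1
  1+1 = 0 carry 1
  1+0+1 = 0 carry 1
  0+1+1 = 0 carry 1
  0+1+1 = 0 carry 1
  0+1+1 = 0 carry 1
  1+1+1 = 1 carry 1
  0+0+1 = 1
  0+1 = 1
  1+0 = 1
  1+0 = 1
  0+0 = 0
  0+1 = 1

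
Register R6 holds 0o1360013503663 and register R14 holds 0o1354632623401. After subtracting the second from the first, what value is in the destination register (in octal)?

0o3160660262

Subtract column by column in base 8:
  3-1 → 2
  6-0 → 6
  6-4 → 2
  3-3 → 0
  0-2 → 6 (borrow)
  5-6-1 → 6 (borrow)
  3-2-1 → 0
  1-3 → 6 (borrow)
  0-6-1 → 1 (borrow)
  0-4-1 → 3 (borrow)
  6-5-1 → 0
  3-3 → 0
  1-1 → 0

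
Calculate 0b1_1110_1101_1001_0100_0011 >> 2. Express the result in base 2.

0b1111011011001010000

Right shift by 2: drop the 2 least-significant bits.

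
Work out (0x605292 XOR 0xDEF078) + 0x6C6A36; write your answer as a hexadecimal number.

First 0x605292 XOR 0xDEF078 = 0xBEA2EA.
Add column by column in base 16, right to left:
  A+6 = 0 carry 1
  E+3+1 = 2 carry 1
  2+A+1 = D
  A+6 = 0 carry 1
  E+C+1 = B carry 1
  B+6+1 = 2 carry 1
  final carry 1

0x12B0D20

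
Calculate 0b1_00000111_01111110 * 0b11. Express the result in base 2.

0b110001011001111010

Multiply each base-2 digit by 3, carrying:
  0×3 = 0 → write 0
  1×3 = 3 → write 1 carry 1
  1×3+1 = 4 → write 0 carry 2
  1×3+2 = 5 → write 1 carry 2
  1×3+2 = 5 → write 1 carry 2
  1×3+2 = 5 → write 1 carry 2
  1×3+2 = 5 → write 1 carry 2
  0×3+2 = 2 → write 0 carry 1
  1×3+1 = 4 → write 0 carry 2
  1×3+2 = 5 → write 1 carry 2
  1×3+2 = 5 → write 1 carry 2
  0×3+2 = 2 → write 0 carry 1
  0×3+1 = 1 → write 1
  0×3 = 0 → write 0
  0×3 = 0 → write 0
  0×3 = 0 → write 0
  1×3 = 3 → write 1 carry 1
  remaining carry: 1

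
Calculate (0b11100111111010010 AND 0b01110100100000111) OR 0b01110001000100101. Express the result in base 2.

0b1110101100100111

0b11100111111010010 AND 0b01110100100000111 = 0b01100100100000010.
Then OR with 0b01110001000100101.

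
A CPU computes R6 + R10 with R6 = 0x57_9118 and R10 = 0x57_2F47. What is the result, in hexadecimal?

0xAEC05F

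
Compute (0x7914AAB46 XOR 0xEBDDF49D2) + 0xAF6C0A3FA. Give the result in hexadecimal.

0x142356868E

First 0x7914AAB46 XOR 0xEBDDF49D2 = 0x92C95E294.
Add column by column in base 16, right to left:
  4+A = E
  9+F = 8 carry 1
  2+3+1 = 6
  E+A = 8 carry 1
  5+0+1 = 6
  9+C = 5 carry 1
  C+6+1 = 3 carry 1
  2+F+1 = 2 carry 1
  9+A+1 = 4 carry 1
  final carry 1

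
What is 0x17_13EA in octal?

0o5611752

Expand each hex digit to 4 bits: 1=0001 7=0111 1=0001 3=0011 E=1110 A=1010.
Group the bits in threes: 101 110 001 001 111 101 010 → 5611752.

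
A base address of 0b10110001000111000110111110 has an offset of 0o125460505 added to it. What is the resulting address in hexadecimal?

0x41AD303

0b10110001000111000110111110 = 0x2C471BE in hexadecimal.
0o125460505 = 0x1566145 in hexadecimal.
Add column by column in base 16, right to left:
  E+5 = 3 carry 1
  B+4+1 = 0 carry 1
  1+1+1 = 3
  7+6 = D
  4+6 = A
  C+5 = 1 carry 1
  2+1+1 = 4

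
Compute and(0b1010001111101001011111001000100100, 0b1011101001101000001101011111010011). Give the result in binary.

0b1010001001101000001101001000000000

AND bit by bit (1 only where both bits are 1):
  1010001111101001011111001000100100
& 1011101001101000001101011111010011
= 1010001001101000001101001000000000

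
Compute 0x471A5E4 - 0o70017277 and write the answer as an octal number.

0o344303445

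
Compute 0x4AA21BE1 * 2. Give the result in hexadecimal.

Multiply each base-16 digit by 2, carrying:
  1×2 = 2 → write 2
  E×2 = 28 → write C carry 1
  B×2+1 = 23 → write 7 carry 1
  1×2+1 = 3 → write 3
  2×2 = 4 → write 4
  A×2 = 20 → write 4 carry 1
  A×2+1 = 21 → write 5 carry 1
  4×2+1 = 9 → write 9

0x954437C2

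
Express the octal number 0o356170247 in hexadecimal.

Each octal digit is 3 bits: 3=011 5=101 6=110 1=001 7=111 0=000 2=010 4=100 7=111.
Group the bits into nibbles: 0011 1011 1000 1111 0000 1010 0111 → 3b8f0a7.

0x3b8f0a7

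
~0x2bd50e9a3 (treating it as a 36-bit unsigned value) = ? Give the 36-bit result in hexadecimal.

0xd42af165c

Each hex digit d becomes f−d:
  2→d, b→4, d→2, 5→a, 0→f, e→1, 9→6, a→5, 3→c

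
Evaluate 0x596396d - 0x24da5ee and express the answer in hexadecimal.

0x348937f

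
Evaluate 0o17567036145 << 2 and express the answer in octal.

0o76734170624

2 bits is not a whole number of base-8 digits; in binary: 1111101110111000011110001100101 << 2 = 111110111011100001111000110010100.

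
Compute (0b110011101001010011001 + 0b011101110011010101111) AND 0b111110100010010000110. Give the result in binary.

Add column by column in base 2, right to left:
  1+1 = 0 carry 1
  0+1+1 = 0 carry 1
  0+1+1 = 0 carry 1
  1+1+1 = 1 carry 1
  1+0+1 = 0 carry 1
  0+1+1 = 0 carry 1
  0+0+1 = 1
  1+1 = 0 carry 1
  0+0+1 = 1
  1+1 = 0 carry 1
  0+1+1 = 0 carry 1
  0+0+1 = 1
  1+0 = 1
  0+1 = 1
  1+1 = 0 carry 1
  1+1+1 = 1 carry 1
  1+0+1 = 0 carry 1
  0+1+1 = 0 carry 1
  0+1+1 = 0 carry 1
  1+1+1 = 1 carry 1
  1+0+1 = 0 carry 1
  final carry 1
Sum = 0b1010001011100101001000; now AND with 0b111110100010010000110:
  1010001011100101001000
& 0111110100010010000110
= 0010000000000000000000

0b10000000000000000000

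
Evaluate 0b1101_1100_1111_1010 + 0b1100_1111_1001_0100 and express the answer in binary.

0b11010110010001110

Add column by column in base 2, right to left:
  0+0 = 0
  1+0 = 1
  0+1 = 1
  1+0 = 1
  1+1 = 0 carry 1
  1+0+1 = 0 carry 1
  1+0+1 = 0 carry 1
  1+1+1 = 1 carry 1
  0+1+1 = 0 carry 1
  0+1+1 = 0 carry 1
  1+1+1 = 1 carry 1
  1+1+1 = 1 carry 1
  1+0+1 = 0 carry 1
  0+0+1 = 1
  1+1 = 0 carry 1
  1+1+1 = 1 carry 1
  final carry 1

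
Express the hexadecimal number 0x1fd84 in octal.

0o376604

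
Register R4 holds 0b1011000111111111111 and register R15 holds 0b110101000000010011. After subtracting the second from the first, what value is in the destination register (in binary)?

0b100011111111101100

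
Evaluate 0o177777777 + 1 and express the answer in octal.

The trailing 8 digits are 7 (max in base 8), so adding 1 cascades: they roll to 0 and the next digit up increments.

0o200000000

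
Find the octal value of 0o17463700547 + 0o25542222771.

0o45226123540

Add column by column in base 8, right to left:
  7+1 = 0 carry 1
  4+7+1 = 4 carry 1
  5+7+1 = 5 carry 1
  0+2+1 = 3
  0+2 = 2
  7+2 = 1 carry 1
  3+2+1 = 6
  6+4 = 2 carry 1
  4+5+1 = 2 carry 1
  7+5+1 = 5 carry 1
  1+2+1 = 4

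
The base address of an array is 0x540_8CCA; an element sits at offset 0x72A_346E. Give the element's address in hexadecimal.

0xC6AC138

Add column by column in base 16, right to left:
  A+E = 8 carry 1
  C+6+1 = 3 carry 1
  C+4+1 = 1 carry 1
  8+3+1 = C
  0+A = A
  4+2 = 6
  5+7 = C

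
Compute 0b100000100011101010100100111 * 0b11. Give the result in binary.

Multiply each base-2 digit by 3, carrying:
  1×3 = 3 → write 1 carry 1
  1×3+1 = 4 → write 0 carry 2
  1×3+2 = 5 → write 1 carry 2
  0×3+2 = 2 → write 0 carry 1
  0×3+1 = 1 → write 1
  1×3 = 3 → write 1 carry 1
  0×3+1 = 1 → write 1
  0×3 = 0 → write 0
  1×3 = 3 → write 1 carry 1
  0×3+1 = 1 → write 1
  1×3 = 3 → write 1 carry 1
  0×3+1 = 1 → write 1
  1×3 = 3 → write 1 carry 1
  0×3+1 = 1 → write 1
  1×3 = 3 → write 1 carry 1
  1×3+1 = 4 → write 0 carry 2
  1×3+2 = 5 → write 1 carry 2
  0×3+2 = 2 → write 0 carry 1
  0×3+1 = 1 → write 1
  0×3 = 0 → write 0
  1×3 = 3 → write 1 carry 1
  0×3+1 = 1 → write 1
  0×3 = 0 → write 0
  0×3 = 0 → write 0
  0×3 = 0 → write 0
  0×3 = 0 → write 0
  1×3 = 3 → write 1 carry 1
  remaining carry: 1

0b1100001101010111111101110101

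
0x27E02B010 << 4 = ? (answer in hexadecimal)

Shifting left by 4 bits = 1 hex digit: append 1 zero.

0x27E02B0100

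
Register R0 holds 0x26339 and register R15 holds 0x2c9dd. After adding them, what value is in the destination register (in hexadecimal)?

0x52d16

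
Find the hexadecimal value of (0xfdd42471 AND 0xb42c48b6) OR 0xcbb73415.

0xfdd42471 AND 0xb42c48b6 = 0xb4040030.
Then OR with 0xcbb73415.

0xffb73435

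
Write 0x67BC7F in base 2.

Expand each hex digit to 4 bits: 6=0110 7=0111 B=1011 C=1100 7=0111 F=1111.

0b11001111011110001111111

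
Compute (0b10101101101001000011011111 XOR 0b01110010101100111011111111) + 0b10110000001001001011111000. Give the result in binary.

0b110001111001111000100011000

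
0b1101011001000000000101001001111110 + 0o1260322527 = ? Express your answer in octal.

0b1101011001000000000101001001111110 = 0o153100051176 in octal.
Add column by column in base 8, right to left:
  6+7 = 5 carry 1
  7+2+1 = 2 carry 1
  1+5+1 = 7
  1+2 = 3
  5+2 = 7
  0+3 = 3
  0+0 = 0
  0+6 = 6
  1+2 = 3
  3+1 = 4
  5+0 = 5
  1+0 = 1

0o154360373725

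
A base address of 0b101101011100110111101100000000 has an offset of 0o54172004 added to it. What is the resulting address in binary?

0b101110001001000110111100000100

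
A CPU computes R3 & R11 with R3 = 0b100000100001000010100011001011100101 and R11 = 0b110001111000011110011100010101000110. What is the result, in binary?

0b100000100000000010000000000001000100

AND bit by bit (1 only where both bits are 1):
  100000100001000010100011001011100101
& 110001111000011110011100010101000110
= 100000100000000010000000000001000100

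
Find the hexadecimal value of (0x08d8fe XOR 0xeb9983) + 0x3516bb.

First 0x08d8fe XOR 0xeb9983 = 0xe3417d.
Add column by column in base 16, right to left:
  d+b = 8 carry 1
  7+b+1 = 3 carry 1
  1+6+1 = 8
  4+1 = 5
  3+5 = 8
  e+3 = 1 carry 1
  final carry 1

0x1185838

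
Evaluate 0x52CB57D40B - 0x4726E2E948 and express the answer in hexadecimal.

Subtract column by column in base 16:
  B-8 → 3
  0-4 → C (borrow)
  4-9-1 → A (borrow)
  D-E-1 → E (borrow)
  7-2-1 → 4
  5-E → 7 (borrow)
  B-6-1 → 4
  C-2 → A
  2-7 → B (borrow)
  5-4-1 → 0

0xBA474EAC3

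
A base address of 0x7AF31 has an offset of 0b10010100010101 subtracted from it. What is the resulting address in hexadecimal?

0b10010100010101 = 0x2515 in hexadecimal.
Subtract column by column in base 16:
  1-5 → C (borrow)
  3-1-1 → 1
  F-5 → A
  A-2 → 8
  7-0 → 7

0x78A1C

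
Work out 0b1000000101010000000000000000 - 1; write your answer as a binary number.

0b1000000101001111111111111111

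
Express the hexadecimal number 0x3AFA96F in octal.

Expand each hex digit to 4 bits: 3=0011 A=1010 F=1111 A=1010 9=1001 6=0110 F=1111.
Group the bits in threes: 011 101 011 111 010 100 101 101 111 → 353724557.

0o353724557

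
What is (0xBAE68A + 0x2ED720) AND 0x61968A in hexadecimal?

0x61948A

Add column by column in base 16, right to left:
  A+0 = A
  8+2 = A
  6+7 = D
  E+D = B carry 1
  A+E+1 = 9 carry 1
  B+2+1 = E
Sum = 0xE9BDAA; now AND with 0x61968A:
  E&6=6, 9&1=1, B&9=9, D&6=4, A&8=8, A&A=A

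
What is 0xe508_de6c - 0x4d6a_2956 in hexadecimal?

0x979eb516

Subtract column by column in base 16:
  c-6 → 6
  6-5 → 1
  e-9 → 5
  d-2 → b
  8-a → e (borrow)
  0-6-1 → 9 (borrow)
  5-d-1 → 7 (borrow)
  e-4-1 → 9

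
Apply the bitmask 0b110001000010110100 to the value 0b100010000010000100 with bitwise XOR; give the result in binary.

XOR bit by bit (1 where the bits differ):
  100010000010000100
^ 110001000010110100
= 010011000000110000

0b010011000000110000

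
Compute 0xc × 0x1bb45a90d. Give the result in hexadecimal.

0x14c743ec9c

Multiply each base-16 digit by 12, carrying:
  d×12 = 156 → write c carry 9
  0×12+9 = 9 → write 9
  9×12 = 108 → write c carry 6
  a×12+6 = 126 → write e carry 7
  5×12+7 = 67 → write 3 carry 4
  4×12+4 = 52 → write 4 carry 3
  b×12+3 = 135 → write 7 carry 8
  b×12+8 = 140 → write c carry 8
  1×12+8 = 20 → write 4 carry 1
  remaining carry: 1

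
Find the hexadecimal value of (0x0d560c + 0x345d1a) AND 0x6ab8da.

0x40b002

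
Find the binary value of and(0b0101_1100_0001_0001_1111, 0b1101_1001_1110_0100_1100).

AND bit by bit (1 only where both bits are 1):
  01011100000100011111
& 11011001111001001100
= 01011000000000001100

0b01011000000000001100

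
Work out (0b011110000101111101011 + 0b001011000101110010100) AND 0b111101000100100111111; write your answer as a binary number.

0b101001000000100111111

Add column by column in base 2, right to left:
  1+0 = 1
  1+0 = 1
  0+1 = 1
  1+0 = 1
  0+1 = 1
  1+0 = 1
  1+0 = 1
  1+1 = 0 carry 1
  1+1+1 = 1 carry 1
  1+1+1 = 1 carry 1
  0+0+1 = 1
  1+1 = 0 carry 1
  0+0+1 = 1
  0+0 = 0
  0+0 = 0
  0+1 = 1
  1+1 = 0 carry 1
  1+0+1 = 0 carry 1
  1+1+1 = 1 carry 1
  1+0+1 = 0 carry 1
  final carry 1
Sum = 0b101001001011101111111; now AND with 0b111101000100100111111:
  101001001011101111111
& 111101000100100111111
= 101001000000100111111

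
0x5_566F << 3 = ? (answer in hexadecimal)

3 bits is not a whole number of base-16 digits; in binary: 1010101011001101111 << 3 = 1010101011001101111000.

0x2AB378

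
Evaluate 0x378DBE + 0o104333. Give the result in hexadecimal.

0o104333 = 0x88DB in hexadecimal.
Add column by column in base 16, right to left:
  E+B = 9 carry 1
  B+D+1 = 9 carry 1
  D+8+1 = 6 carry 1
  8+8+1 = 1 carry 1
  7+0+1 = 8
  3+0 = 3

0x381699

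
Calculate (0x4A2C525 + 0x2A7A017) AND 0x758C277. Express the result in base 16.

0x7484034

Add column by column in base 16, right to left:
  5+7 = C
  2+1 = 3
  5+0 = 5
  C+A = 6 carry 1
  2+7+1 = A
  A+A = 4 carry 1
  4+2+1 = 7
Sum = 0x74A653C; now AND with 0x758C277:
  7&7=7, 4&5=4, A&8=8, 6&C=4, 5&2=0, 3&7=3, C&7=4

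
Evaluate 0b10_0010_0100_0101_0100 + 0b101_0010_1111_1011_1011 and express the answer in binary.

0b1110101010000001111

Add column by column in base 2, right to left:
  0+1 = 1
  0+1 = 1
  1+0 = 1
  0+1 = 1
  1+1 = 0 carry 1
  0+1+1 = 0 carry 1
  1+0+1 = 0 carry 1
  0+1+1 = 0 carry 1
  0+1+1 = 0 carry 1
  0+1+1 = 0 carry 1
  1+1+1 = 1 carry 1
  0+1+1 = 0 carry 1
  0+0+1 = 1
  1+1 = 0 carry 1
  0+0+1 = 1
  0+0 = 0
  0+1 = 1
  1+0 = 1
  0+1 = 1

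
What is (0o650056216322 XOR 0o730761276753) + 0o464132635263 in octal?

0o645071715754

First 0o650056216322 XOR 0o730761276753 = 0o160737060471.
Add column by column in base 8, right to left:
  1+3 = 4
  7+6 = 5 carry 1
  4+2+1 = 7
  0+5 = 5
  6+3 = 1 carry 1
  0+6+1 = 7
  7+2 = 1 carry 1
  3+3+1 = 7
  7+1 = 0 carry 1
  0+4+1 = 5
  6+6 = 4 carry 1
  1+4+1 = 6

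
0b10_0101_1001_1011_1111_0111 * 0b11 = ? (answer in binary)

Multiply each base-2 digit by 3, carrying:
  1×3 = 3 → write 1 carry 1
  1×3+1 = 4 → write 0 carry 2
  1×3+2 = 5 → write 1 carry 2
  0×3+2 = 2 → write 0 carry 1
  1×3+1 = 4 → write 0 carry 2
  1×3+2 = 5 → write 1 carry 2
  1×3+2 = 5 → write 1 carry 2
  1×3+2 = 5 → write 1 carry 2
  1×3+2 = 5 → write 1 carry 2
  1×3+2 = 5 → write 1 carry 2
  0×3+2 = 2 → write 0 carry 1
  1×3+1 = 4 → write 0 carry 2
  1×3+2 = 5 → write 1 carry 2
  0×3+2 = 2 → write 0 carry 1
  0×3+1 = 1 → write 1
  1×3 = 3 → write 1 carry 1
  1×3+1 = 4 → write 0 carry 2
  0×3+2 = 2 → write 0 carry 1
  1×3+1 = 4 → write 0 carry 2
  0×3+2 = 2 → write 0 carry 1
  0×3+1 = 1 → write 1
  1×3 = 3 → write 1 carry 1
  remaining carry: 1

0b11100001101001111100101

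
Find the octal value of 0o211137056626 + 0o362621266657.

0o573760345505

Add column by column in base 8, right to left:
  6+7 = 5 carry 1
  2+5+1 = 0 carry 1
  6+6+1 = 5 carry 1
  6+6+1 = 5 carry 1
  5+6+1 = 4 carry 1
  0+2+1 = 3
  7+1 = 0 carry 1
  3+2+1 = 6
  1+6 = 7
  1+2 = 3
  1+6 = 7
  2+3 = 5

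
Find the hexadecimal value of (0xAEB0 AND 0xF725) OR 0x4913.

0xEF33

0xAEB0 AND 0xF725 = 0xA620.
Then OR with 0x4913.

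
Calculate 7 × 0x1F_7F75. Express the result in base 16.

0xDC7C33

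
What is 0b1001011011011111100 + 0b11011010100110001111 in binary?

Add column by column in base 2, right to left:
  0+1 = 1
  0+1 = 1
  1+1 = 0 carry 1
  1+1+1 = 1 carry 1
  1+0+1 = 0 carry 1
  1+0+1 = 0 carry 1
  1+0+1 = 0 carry 1
  1+1+1 = 1 carry 1
  0+1+1 = 0 carry 1
  1+0+1 = 0 carry 1
  1+0+1 = 0 carry 1
  0+1+1 = 0 carry 1
  1+0+1 = 0 carry 1
  1+1+1 = 1 carry 1
  0+0+1 = 1
  1+1 = 0 carry 1
  0+1+1 = 0 carry 1
  0+0+1 = 1
  1+1 = 0 carry 1
  0+1+1 = 0 carry 1
  final carry 1

0b100100110000010001011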